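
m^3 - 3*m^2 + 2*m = m*(m - 2)*(m - 1)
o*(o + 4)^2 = o^3 + 8*o^2 + 16*o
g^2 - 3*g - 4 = (g - 4)*(g + 1)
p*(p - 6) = p^2 - 6*p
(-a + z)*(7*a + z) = -7*a^2 + 6*a*z + z^2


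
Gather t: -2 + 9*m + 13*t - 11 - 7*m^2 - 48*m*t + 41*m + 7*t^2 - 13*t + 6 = -7*m^2 - 48*m*t + 50*m + 7*t^2 - 7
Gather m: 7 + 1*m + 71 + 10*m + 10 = 11*m + 88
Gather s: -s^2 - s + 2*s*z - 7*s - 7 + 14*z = -s^2 + s*(2*z - 8) + 14*z - 7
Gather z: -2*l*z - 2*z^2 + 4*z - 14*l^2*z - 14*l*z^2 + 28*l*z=z^2*(-14*l - 2) + z*(-14*l^2 + 26*l + 4)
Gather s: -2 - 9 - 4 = -15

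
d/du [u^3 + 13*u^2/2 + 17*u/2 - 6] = 3*u^2 + 13*u + 17/2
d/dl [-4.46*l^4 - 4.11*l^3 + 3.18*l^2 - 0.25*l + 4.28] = -17.84*l^3 - 12.33*l^2 + 6.36*l - 0.25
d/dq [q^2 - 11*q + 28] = 2*q - 11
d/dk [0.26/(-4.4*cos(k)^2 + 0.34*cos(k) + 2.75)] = (0.0884 - 2.288*cos(k))*sin(k)/(-4.4*cos(k)^2 + 0.34*cos(k) + 2.75)^2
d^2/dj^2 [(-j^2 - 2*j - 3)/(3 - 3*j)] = 4/(j^3 - 3*j^2 + 3*j - 1)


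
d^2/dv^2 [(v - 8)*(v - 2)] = 2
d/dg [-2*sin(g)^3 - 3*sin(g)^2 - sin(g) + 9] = (-6*sin(g) + 3*cos(2*g) - 4)*cos(g)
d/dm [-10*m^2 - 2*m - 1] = -20*m - 2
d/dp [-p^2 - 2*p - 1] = -2*p - 2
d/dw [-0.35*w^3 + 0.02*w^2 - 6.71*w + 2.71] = -1.05*w^2 + 0.04*w - 6.71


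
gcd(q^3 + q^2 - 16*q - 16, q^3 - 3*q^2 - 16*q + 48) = q^2 - 16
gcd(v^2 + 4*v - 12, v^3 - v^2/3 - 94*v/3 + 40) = v + 6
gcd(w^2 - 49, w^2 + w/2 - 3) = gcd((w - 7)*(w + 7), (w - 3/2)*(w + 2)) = 1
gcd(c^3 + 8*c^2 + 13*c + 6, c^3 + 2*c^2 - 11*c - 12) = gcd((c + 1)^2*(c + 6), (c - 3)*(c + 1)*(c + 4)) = c + 1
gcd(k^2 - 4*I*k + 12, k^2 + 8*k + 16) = 1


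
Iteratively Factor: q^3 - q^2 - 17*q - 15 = (q - 5)*(q^2 + 4*q + 3) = (q - 5)*(q + 1)*(q + 3)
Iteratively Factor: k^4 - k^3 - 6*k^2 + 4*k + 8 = (k - 2)*(k^3 + k^2 - 4*k - 4) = (k - 2)^2*(k^2 + 3*k + 2) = (k - 2)^2*(k + 2)*(k + 1)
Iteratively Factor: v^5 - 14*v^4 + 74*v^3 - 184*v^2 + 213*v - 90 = (v - 3)*(v^4 - 11*v^3 + 41*v^2 - 61*v + 30) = (v - 3)^2*(v^3 - 8*v^2 + 17*v - 10) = (v - 5)*(v - 3)^2*(v^2 - 3*v + 2) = (v - 5)*(v - 3)^2*(v - 2)*(v - 1)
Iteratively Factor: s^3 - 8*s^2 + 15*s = (s - 3)*(s^2 - 5*s) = s*(s - 3)*(s - 5)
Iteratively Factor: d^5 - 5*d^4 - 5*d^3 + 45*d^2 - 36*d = (d - 4)*(d^4 - d^3 - 9*d^2 + 9*d) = (d - 4)*(d - 3)*(d^3 + 2*d^2 - 3*d) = d*(d - 4)*(d - 3)*(d^2 + 2*d - 3) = d*(d - 4)*(d - 3)*(d + 3)*(d - 1)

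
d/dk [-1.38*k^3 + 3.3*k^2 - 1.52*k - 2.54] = -4.14*k^2 + 6.6*k - 1.52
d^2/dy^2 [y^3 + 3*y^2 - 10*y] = 6*y + 6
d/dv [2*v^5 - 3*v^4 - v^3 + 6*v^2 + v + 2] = 10*v^4 - 12*v^3 - 3*v^2 + 12*v + 1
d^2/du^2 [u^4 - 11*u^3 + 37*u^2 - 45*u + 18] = 12*u^2 - 66*u + 74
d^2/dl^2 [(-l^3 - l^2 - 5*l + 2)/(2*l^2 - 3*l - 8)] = 2*(-51*l^3 - 96*l^2 - 468*l + 106)/(8*l^6 - 36*l^5 - 42*l^4 + 261*l^3 + 168*l^2 - 576*l - 512)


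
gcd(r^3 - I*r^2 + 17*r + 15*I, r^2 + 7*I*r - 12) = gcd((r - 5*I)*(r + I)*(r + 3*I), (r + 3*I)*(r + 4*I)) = r + 3*I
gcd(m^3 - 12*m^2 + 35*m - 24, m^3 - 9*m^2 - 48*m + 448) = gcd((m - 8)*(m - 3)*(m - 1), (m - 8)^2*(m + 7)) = m - 8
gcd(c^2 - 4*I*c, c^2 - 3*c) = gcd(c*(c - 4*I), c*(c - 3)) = c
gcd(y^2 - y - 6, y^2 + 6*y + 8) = y + 2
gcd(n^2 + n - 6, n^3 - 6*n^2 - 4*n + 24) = n - 2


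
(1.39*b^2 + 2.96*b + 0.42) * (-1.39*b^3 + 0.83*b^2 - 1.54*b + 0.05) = -1.9321*b^5 - 2.9607*b^4 - 0.2676*b^3 - 4.1403*b^2 - 0.4988*b + 0.021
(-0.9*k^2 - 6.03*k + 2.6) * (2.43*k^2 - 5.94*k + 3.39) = -2.187*k^4 - 9.3069*k^3 + 39.0852*k^2 - 35.8857*k + 8.814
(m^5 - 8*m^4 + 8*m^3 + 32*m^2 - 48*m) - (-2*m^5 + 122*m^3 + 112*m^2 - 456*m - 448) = 3*m^5 - 8*m^4 - 114*m^3 - 80*m^2 + 408*m + 448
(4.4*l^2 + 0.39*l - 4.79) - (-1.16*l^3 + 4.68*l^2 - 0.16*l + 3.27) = 1.16*l^3 - 0.279999999999999*l^2 + 0.55*l - 8.06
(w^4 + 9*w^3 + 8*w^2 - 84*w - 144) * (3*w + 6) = 3*w^5 + 33*w^4 + 78*w^3 - 204*w^2 - 936*w - 864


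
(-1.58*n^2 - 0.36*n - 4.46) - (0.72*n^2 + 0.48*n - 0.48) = -2.3*n^2 - 0.84*n - 3.98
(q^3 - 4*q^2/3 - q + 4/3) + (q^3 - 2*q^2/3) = 2*q^3 - 2*q^2 - q + 4/3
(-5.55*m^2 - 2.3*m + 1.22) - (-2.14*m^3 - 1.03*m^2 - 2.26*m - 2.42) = 2.14*m^3 - 4.52*m^2 - 0.04*m + 3.64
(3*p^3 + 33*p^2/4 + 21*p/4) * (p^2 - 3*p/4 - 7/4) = 3*p^5 + 6*p^4 - 99*p^3/16 - 147*p^2/8 - 147*p/16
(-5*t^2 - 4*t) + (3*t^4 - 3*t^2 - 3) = 3*t^4 - 8*t^2 - 4*t - 3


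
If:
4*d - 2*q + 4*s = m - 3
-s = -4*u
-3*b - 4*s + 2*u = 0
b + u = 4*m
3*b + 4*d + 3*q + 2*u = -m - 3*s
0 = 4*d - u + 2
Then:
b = -56/647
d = -641/1294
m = -11/647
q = 431/647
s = 48/647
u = 12/647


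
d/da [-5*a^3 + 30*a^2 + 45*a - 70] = -15*a^2 + 60*a + 45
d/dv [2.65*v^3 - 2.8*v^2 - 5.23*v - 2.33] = 7.95*v^2 - 5.6*v - 5.23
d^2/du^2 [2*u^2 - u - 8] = 4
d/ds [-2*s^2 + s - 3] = 1 - 4*s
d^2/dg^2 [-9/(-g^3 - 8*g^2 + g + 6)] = 18*(-(3*g + 8)*(g^3 + 8*g^2 - g - 6) + (3*g^2 + 16*g - 1)^2)/(g^3 + 8*g^2 - g - 6)^3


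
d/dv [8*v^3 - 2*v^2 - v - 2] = 24*v^2 - 4*v - 1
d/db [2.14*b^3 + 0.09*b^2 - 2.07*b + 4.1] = 6.42*b^2 + 0.18*b - 2.07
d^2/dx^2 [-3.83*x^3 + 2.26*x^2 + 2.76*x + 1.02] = 4.52 - 22.98*x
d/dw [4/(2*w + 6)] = -2/(w + 3)^2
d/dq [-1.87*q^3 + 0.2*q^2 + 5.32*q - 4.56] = -5.61*q^2 + 0.4*q + 5.32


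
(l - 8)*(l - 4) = l^2 - 12*l + 32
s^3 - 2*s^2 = s^2*(s - 2)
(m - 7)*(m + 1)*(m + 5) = m^3 - m^2 - 37*m - 35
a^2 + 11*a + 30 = (a + 5)*(a + 6)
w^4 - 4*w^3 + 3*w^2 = w^2*(w - 3)*(w - 1)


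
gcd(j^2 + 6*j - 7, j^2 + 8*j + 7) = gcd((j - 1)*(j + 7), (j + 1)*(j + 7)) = j + 7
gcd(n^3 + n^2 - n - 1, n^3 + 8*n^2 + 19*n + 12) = n + 1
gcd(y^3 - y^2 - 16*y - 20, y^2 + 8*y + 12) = y + 2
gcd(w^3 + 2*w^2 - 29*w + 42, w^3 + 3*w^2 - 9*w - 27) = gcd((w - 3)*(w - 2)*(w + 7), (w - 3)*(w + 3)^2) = w - 3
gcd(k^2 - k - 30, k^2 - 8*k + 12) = k - 6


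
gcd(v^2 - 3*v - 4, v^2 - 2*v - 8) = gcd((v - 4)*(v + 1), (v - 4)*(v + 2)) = v - 4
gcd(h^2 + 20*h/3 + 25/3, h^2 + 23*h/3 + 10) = h + 5/3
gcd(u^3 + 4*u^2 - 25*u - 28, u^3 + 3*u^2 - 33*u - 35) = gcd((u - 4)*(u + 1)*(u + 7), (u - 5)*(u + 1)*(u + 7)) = u^2 + 8*u + 7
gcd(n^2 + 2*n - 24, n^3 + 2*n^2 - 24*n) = n^2 + 2*n - 24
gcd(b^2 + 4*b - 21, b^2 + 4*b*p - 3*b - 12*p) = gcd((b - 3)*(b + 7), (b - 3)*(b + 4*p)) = b - 3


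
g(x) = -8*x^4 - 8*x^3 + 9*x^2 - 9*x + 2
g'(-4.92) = 3132.54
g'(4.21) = -2746.39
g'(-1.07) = -16.54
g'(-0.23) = -14.02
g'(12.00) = -58545.00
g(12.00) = -178522.00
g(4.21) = -2986.47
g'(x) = -32*x^3 - 24*x^2 + 18*x - 9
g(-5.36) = -5062.39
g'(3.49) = -1598.78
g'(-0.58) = -21.27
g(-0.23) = 4.62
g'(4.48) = -3287.34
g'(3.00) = -1035.00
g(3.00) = -808.00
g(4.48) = -3799.58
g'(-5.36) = 4132.71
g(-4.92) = -3470.70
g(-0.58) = 10.90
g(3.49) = -1446.70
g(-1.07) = 21.25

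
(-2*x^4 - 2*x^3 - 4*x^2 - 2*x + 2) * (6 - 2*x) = 4*x^5 - 8*x^4 - 4*x^3 - 20*x^2 - 16*x + 12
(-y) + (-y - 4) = -2*y - 4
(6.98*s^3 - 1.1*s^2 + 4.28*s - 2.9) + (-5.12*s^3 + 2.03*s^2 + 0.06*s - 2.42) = 1.86*s^3 + 0.93*s^2 + 4.34*s - 5.32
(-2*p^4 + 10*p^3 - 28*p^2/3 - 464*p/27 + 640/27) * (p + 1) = -2*p^5 + 8*p^4 + 2*p^3/3 - 716*p^2/27 + 176*p/27 + 640/27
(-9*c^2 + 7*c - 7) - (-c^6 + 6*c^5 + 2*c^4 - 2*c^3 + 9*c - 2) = c^6 - 6*c^5 - 2*c^4 + 2*c^3 - 9*c^2 - 2*c - 5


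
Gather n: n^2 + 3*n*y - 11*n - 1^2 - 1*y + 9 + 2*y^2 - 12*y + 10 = n^2 + n*(3*y - 11) + 2*y^2 - 13*y + 18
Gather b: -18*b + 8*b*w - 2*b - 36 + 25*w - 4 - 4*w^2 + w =b*(8*w - 20) - 4*w^2 + 26*w - 40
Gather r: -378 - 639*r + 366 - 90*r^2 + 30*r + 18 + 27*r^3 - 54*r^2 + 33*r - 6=27*r^3 - 144*r^2 - 576*r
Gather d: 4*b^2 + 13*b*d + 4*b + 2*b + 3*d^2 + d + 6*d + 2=4*b^2 + 6*b + 3*d^2 + d*(13*b + 7) + 2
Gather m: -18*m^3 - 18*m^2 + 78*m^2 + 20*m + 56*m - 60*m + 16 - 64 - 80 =-18*m^3 + 60*m^2 + 16*m - 128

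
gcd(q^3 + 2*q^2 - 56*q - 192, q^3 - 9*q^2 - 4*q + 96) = q - 8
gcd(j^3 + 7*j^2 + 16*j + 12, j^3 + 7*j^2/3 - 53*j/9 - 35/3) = j + 3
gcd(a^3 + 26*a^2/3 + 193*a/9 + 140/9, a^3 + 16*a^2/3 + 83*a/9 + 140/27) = a^2 + 11*a/3 + 28/9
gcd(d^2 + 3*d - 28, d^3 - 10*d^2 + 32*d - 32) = d - 4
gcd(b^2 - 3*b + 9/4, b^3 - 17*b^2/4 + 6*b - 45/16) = b^2 - 3*b + 9/4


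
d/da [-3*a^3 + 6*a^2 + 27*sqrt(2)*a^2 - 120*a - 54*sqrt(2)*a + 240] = -9*a^2 + 12*a + 54*sqrt(2)*a - 120 - 54*sqrt(2)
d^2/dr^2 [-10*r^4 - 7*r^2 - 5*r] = -120*r^2 - 14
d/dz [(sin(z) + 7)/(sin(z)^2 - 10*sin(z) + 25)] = -(sin(z) + 19)*cos(z)/(sin(z) - 5)^3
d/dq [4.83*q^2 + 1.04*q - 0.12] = 9.66*q + 1.04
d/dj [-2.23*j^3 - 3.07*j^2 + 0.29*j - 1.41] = -6.69*j^2 - 6.14*j + 0.29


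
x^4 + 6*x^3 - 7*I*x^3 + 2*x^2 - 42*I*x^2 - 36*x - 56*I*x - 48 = (x + 2)*(x + 4)*(x - 6*I)*(x - I)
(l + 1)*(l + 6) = l^2 + 7*l + 6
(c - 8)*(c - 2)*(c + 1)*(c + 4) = c^4 - 5*c^3 - 30*c^2 + 40*c + 64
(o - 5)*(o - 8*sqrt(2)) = o^2 - 8*sqrt(2)*o - 5*o + 40*sqrt(2)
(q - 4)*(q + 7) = q^2 + 3*q - 28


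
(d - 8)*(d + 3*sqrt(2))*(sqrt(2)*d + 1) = sqrt(2)*d^3 - 8*sqrt(2)*d^2 + 7*d^2 - 56*d + 3*sqrt(2)*d - 24*sqrt(2)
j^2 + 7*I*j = j*(j + 7*I)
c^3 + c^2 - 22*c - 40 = (c - 5)*(c + 2)*(c + 4)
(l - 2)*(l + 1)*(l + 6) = l^3 + 5*l^2 - 8*l - 12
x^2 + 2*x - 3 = (x - 1)*(x + 3)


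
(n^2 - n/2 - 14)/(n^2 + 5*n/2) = (2*n^2 - n - 28)/(n*(2*n + 5))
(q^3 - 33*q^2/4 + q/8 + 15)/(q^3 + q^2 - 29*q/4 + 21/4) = (4*q^2 - 27*q - 40)/(2*(2*q^2 + 5*q - 7))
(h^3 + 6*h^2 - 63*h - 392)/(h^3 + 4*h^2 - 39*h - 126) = (h^2 - h - 56)/(h^2 - 3*h - 18)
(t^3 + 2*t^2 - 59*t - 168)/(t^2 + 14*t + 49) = (t^2 - 5*t - 24)/(t + 7)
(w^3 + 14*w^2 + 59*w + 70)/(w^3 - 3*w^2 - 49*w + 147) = (w^2 + 7*w + 10)/(w^2 - 10*w + 21)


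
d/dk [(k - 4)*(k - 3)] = 2*k - 7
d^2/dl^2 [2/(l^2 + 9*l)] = 4*(-l*(l + 9) + (2*l + 9)^2)/(l^3*(l + 9)^3)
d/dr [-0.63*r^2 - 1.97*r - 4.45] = -1.26*r - 1.97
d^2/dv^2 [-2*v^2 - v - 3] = -4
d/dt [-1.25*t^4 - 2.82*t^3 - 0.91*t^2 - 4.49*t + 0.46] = -5.0*t^3 - 8.46*t^2 - 1.82*t - 4.49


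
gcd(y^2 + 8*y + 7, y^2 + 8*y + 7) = y^2 + 8*y + 7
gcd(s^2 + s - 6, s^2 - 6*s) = 1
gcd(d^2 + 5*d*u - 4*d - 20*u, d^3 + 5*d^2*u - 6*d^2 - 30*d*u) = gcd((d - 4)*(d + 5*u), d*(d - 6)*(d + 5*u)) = d + 5*u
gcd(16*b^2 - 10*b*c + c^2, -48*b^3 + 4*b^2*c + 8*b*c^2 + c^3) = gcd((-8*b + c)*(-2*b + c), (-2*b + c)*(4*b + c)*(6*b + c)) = 2*b - c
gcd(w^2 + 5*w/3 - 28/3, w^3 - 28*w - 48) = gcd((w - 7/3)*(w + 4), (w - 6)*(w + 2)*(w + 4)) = w + 4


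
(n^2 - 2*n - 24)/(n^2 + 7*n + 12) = (n - 6)/(n + 3)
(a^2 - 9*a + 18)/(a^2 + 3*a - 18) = (a - 6)/(a + 6)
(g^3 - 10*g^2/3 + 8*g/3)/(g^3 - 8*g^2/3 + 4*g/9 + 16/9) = 3*g/(3*g + 2)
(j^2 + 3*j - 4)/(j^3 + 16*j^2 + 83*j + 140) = (j - 1)/(j^2 + 12*j + 35)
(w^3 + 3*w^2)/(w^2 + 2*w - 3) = w^2/(w - 1)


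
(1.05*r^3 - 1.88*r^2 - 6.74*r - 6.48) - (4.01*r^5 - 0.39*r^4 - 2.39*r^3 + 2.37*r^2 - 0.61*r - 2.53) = -4.01*r^5 + 0.39*r^4 + 3.44*r^3 - 4.25*r^2 - 6.13*r - 3.95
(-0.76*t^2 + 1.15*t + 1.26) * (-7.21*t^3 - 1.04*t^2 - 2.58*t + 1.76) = 5.4796*t^5 - 7.5011*t^4 - 8.3198*t^3 - 5.615*t^2 - 1.2268*t + 2.2176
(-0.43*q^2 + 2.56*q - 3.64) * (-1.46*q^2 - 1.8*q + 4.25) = 0.6278*q^4 - 2.9636*q^3 - 1.1211*q^2 + 17.432*q - 15.47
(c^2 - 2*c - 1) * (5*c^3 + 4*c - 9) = 5*c^5 - 10*c^4 - c^3 - 17*c^2 + 14*c + 9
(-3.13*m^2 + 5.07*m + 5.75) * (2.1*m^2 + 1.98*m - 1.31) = -6.573*m^4 + 4.4496*m^3 + 26.2139*m^2 + 4.7433*m - 7.5325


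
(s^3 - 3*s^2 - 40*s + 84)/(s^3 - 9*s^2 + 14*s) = (s + 6)/s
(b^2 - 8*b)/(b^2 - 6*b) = (b - 8)/(b - 6)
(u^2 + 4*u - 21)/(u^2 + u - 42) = (u - 3)/(u - 6)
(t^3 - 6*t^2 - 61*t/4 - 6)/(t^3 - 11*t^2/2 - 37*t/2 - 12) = (t + 1/2)/(t + 1)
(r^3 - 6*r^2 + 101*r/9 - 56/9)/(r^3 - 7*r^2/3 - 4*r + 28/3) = (3*r^2 - 11*r + 8)/(3*(r^2 - 4))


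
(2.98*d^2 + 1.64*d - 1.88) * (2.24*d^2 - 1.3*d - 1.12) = 6.6752*d^4 - 0.2004*d^3 - 9.6808*d^2 + 0.6072*d + 2.1056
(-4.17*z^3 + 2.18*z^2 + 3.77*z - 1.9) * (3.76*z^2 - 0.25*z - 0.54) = -15.6792*z^5 + 9.2393*z^4 + 15.882*z^3 - 9.2637*z^2 - 1.5608*z + 1.026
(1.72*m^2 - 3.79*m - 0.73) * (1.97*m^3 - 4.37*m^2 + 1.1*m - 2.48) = 3.3884*m^5 - 14.9827*m^4 + 17.0162*m^3 - 5.2445*m^2 + 8.5962*m + 1.8104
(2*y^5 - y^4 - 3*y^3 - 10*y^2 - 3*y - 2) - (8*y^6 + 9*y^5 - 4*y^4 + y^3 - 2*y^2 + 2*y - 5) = -8*y^6 - 7*y^5 + 3*y^4 - 4*y^3 - 8*y^2 - 5*y + 3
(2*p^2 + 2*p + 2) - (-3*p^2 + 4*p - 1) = 5*p^2 - 2*p + 3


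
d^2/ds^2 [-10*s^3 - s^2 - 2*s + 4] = -60*s - 2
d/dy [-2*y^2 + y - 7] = 1 - 4*y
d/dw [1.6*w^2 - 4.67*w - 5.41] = 3.2*w - 4.67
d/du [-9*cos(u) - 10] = 9*sin(u)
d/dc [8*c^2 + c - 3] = 16*c + 1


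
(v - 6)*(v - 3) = v^2 - 9*v + 18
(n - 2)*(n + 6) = n^2 + 4*n - 12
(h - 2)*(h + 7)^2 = h^3 + 12*h^2 + 21*h - 98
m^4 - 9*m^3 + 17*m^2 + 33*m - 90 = (m - 5)*(m - 3)^2*(m + 2)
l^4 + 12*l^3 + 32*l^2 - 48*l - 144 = (l - 2)*(l + 2)*(l + 6)^2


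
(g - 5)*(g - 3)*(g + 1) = g^3 - 7*g^2 + 7*g + 15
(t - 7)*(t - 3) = t^2 - 10*t + 21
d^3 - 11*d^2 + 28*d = d*(d - 7)*(d - 4)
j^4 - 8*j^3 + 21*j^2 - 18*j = j*(j - 3)^2*(j - 2)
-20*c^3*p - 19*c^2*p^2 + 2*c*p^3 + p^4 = p*(-4*c + p)*(c + p)*(5*c + p)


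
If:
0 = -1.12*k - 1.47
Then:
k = -1.31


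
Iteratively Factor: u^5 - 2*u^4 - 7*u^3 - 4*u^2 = (u - 4)*(u^4 + 2*u^3 + u^2) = u*(u - 4)*(u^3 + 2*u^2 + u) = u*(u - 4)*(u + 1)*(u^2 + u) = u^2*(u - 4)*(u + 1)*(u + 1)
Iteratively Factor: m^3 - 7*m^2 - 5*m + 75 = (m - 5)*(m^2 - 2*m - 15) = (m - 5)^2*(m + 3)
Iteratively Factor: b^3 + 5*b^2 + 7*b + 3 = (b + 1)*(b^2 + 4*b + 3) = (b + 1)^2*(b + 3)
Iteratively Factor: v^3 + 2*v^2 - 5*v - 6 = (v + 3)*(v^2 - v - 2) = (v - 2)*(v + 3)*(v + 1)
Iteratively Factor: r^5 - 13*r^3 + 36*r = (r - 2)*(r^4 + 2*r^3 - 9*r^2 - 18*r) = r*(r - 2)*(r^3 + 2*r^2 - 9*r - 18) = r*(r - 2)*(r + 2)*(r^2 - 9) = r*(r - 3)*(r - 2)*(r + 2)*(r + 3)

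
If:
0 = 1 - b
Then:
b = 1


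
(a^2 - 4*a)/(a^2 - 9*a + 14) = a*(a - 4)/(a^2 - 9*a + 14)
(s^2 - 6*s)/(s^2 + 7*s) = (s - 6)/(s + 7)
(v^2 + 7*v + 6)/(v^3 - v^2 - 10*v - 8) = (v + 6)/(v^2 - 2*v - 8)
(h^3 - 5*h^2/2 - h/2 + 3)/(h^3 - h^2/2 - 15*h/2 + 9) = (h + 1)/(h + 3)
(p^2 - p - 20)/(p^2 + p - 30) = (p + 4)/(p + 6)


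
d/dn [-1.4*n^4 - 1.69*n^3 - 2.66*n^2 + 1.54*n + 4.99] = -5.6*n^3 - 5.07*n^2 - 5.32*n + 1.54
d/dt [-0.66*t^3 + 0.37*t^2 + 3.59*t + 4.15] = -1.98*t^2 + 0.74*t + 3.59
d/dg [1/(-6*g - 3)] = 2/(3*(2*g + 1)^2)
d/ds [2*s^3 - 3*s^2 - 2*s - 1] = 6*s^2 - 6*s - 2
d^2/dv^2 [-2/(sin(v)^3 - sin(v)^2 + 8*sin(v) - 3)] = 2*(9*sin(v)^6 - 11*sin(v)^5 + 8*sin(v)^4 + 19*sin(v)^3 - 2*sin(v)^2 + 54*sin(v) - 122)/(sin(v)^3 - sin(v)^2 + 8*sin(v) - 3)^3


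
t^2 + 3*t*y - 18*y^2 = (t - 3*y)*(t + 6*y)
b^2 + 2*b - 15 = (b - 3)*(b + 5)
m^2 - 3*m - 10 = (m - 5)*(m + 2)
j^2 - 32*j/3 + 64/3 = (j - 8)*(j - 8/3)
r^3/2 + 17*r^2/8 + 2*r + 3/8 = (r/2 + 1/2)*(r + 1/4)*(r + 3)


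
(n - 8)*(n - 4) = n^2 - 12*n + 32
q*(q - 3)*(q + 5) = q^3 + 2*q^2 - 15*q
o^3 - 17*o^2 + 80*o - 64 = (o - 8)^2*(o - 1)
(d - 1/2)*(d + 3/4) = d^2 + d/4 - 3/8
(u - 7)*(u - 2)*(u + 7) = u^3 - 2*u^2 - 49*u + 98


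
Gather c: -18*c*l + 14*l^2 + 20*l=-18*c*l + 14*l^2 + 20*l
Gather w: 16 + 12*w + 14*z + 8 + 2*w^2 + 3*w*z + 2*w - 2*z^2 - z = 2*w^2 + w*(3*z + 14) - 2*z^2 + 13*z + 24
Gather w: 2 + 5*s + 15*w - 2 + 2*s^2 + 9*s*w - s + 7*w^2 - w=2*s^2 + 4*s + 7*w^2 + w*(9*s + 14)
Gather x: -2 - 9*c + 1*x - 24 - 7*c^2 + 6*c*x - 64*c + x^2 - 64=-7*c^2 - 73*c + x^2 + x*(6*c + 1) - 90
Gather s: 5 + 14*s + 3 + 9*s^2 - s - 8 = 9*s^2 + 13*s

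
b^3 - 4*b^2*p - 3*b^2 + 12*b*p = b*(b - 3)*(b - 4*p)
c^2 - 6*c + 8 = (c - 4)*(c - 2)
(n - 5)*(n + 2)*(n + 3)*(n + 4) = n^4 + 4*n^3 - 19*n^2 - 106*n - 120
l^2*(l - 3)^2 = l^4 - 6*l^3 + 9*l^2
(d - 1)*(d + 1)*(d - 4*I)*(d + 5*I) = d^4 + I*d^3 + 19*d^2 - I*d - 20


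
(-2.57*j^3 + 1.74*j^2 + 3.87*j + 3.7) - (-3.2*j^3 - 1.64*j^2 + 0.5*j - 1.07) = 0.63*j^3 + 3.38*j^2 + 3.37*j + 4.77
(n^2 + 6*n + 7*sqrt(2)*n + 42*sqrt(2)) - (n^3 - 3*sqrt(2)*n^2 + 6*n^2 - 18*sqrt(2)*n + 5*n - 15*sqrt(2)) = -n^3 - 5*n^2 + 3*sqrt(2)*n^2 + n + 25*sqrt(2)*n + 57*sqrt(2)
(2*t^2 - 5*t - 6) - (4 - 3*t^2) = 5*t^2 - 5*t - 10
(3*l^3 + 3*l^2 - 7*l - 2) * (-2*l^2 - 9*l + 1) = -6*l^5 - 33*l^4 - 10*l^3 + 70*l^2 + 11*l - 2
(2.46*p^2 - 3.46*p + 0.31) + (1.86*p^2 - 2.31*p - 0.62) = 4.32*p^2 - 5.77*p - 0.31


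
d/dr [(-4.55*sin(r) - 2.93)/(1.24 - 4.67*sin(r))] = -19.3251*cos(r)/(4.67*sin(r) - 1.24)^2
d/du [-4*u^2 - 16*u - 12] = -8*u - 16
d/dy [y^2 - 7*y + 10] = 2*y - 7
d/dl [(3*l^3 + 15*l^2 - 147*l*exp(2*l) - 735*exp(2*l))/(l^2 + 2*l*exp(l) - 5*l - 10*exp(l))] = 3*((l^2 + 2*l*exp(l) - 5*l - 10*exp(l))*(3*l^2 - 98*l*exp(2*l) + 10*l - 539*exp(2*l)) - (l^3 + 5*l^2 - 49*l*exp(2*l) - 245*exp(2*l))*(2*l*exp(l) + 2*l - 8*exp(l) - 5))/(l^2 + 2*l*exp(l) - 5*l - 10*exp(l))^2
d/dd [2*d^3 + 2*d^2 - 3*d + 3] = 6*d^2 + 4*d - 3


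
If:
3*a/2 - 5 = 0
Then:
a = 10/3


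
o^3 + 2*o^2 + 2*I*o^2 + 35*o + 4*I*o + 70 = (o + 2)*(o - 5*I)*(o + 7*I)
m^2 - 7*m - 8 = (m - 8)*(m + 1)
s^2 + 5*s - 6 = (s - 1)*(s + 6)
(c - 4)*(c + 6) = c^2 + 2*c - 24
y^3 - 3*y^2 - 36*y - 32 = (y - 8)*(y + 1)*(y + 4)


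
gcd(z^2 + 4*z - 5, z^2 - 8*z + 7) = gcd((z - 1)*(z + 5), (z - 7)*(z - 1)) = z - 1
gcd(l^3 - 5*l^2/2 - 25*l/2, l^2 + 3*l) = l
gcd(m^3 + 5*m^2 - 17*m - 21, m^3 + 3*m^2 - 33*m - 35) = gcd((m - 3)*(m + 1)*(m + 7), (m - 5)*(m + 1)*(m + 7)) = m^2 + 8*m + 7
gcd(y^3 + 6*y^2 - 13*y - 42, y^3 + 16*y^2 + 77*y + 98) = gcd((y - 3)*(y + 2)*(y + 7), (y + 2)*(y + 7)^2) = y^2 + 9*y + 14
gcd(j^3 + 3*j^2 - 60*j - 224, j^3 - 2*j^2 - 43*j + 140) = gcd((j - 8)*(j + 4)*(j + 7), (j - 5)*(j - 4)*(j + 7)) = j + 7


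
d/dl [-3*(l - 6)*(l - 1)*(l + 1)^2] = -12*l^3 + 45*l^2 + 42*l - 15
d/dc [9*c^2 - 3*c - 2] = 18*c - 3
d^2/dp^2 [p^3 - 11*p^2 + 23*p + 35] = 6*p - 22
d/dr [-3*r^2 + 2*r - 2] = 2 - 6*r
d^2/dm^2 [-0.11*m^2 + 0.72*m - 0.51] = -0.220000000000000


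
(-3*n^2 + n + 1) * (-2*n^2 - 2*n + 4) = 6*n^4 + 4*n^3 - 16*n^2 + 2*n + 4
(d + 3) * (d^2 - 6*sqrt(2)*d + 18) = d^3 - 6*sqrt(2)*d^2 + 3*d^2 - 18*sqrt(2)*d + 18*d + 54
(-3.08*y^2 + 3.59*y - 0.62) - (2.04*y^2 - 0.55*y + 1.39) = -5.12*y^2 + 4.14*y - 2.01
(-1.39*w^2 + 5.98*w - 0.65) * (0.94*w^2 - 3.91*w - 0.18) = -1.3066*w^4 + 11.0561*w^3 - 23.7426*w^2 + 1.4651*w + 0.117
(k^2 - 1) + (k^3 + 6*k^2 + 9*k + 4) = k^3 + 7*k^2 + 9*k + 3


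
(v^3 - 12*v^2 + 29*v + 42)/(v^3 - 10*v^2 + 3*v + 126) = (v + 1)/(v + 3)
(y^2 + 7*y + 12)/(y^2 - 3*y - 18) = (y + 4)/(y - 6)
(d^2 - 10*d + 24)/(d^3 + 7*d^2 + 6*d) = (d^2 - 10*d + 24)/(d*(d^2 + 7*d + 6))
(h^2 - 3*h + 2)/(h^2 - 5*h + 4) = (h - 2)/(h - 4)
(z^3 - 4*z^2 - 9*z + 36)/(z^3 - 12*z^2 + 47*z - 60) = (z + 3)/(z - 5)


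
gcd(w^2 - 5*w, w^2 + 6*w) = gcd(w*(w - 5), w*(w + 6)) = w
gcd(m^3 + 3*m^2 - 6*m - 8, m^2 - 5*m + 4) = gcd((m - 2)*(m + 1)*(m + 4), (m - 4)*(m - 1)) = 1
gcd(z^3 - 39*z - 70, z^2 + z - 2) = z + 2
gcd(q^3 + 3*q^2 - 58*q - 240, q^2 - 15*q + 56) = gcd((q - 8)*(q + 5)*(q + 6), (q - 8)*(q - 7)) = q - 8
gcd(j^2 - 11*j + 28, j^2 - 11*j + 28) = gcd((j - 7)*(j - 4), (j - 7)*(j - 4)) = j^2 - 11*j + 28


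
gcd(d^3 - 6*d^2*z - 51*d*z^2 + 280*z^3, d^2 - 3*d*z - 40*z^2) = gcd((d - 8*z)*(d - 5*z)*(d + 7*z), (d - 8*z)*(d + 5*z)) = -d + 8*z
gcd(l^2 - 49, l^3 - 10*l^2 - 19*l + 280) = l - 7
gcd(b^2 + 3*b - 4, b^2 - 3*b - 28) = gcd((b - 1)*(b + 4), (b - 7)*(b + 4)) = b + 4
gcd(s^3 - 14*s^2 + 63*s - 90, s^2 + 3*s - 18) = s - 3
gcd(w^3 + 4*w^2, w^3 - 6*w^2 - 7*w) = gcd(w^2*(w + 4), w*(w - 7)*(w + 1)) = w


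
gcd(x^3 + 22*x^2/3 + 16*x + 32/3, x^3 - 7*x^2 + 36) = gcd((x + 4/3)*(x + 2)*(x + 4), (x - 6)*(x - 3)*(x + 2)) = x + 2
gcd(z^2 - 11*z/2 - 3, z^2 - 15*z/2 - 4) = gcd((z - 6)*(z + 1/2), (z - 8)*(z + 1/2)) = z + 1/2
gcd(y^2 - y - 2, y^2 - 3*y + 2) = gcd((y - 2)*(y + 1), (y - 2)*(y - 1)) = y - 2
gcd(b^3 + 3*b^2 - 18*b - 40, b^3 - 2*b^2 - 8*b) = b^2 - 2*b - 8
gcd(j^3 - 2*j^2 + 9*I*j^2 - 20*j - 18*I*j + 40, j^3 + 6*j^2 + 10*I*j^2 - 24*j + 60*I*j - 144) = j + 4*I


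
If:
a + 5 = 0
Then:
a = -5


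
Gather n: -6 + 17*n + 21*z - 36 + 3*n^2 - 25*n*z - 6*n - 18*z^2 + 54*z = 3*n^2 + n*(11 - 25*z) - 18*z^2 + 75*z - 42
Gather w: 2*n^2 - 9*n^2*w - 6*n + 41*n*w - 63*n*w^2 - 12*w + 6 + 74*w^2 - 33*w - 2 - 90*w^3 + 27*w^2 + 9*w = 2*n^2 - 6*n - 90*w^3 + w^2*(101 - 63*n) + w*(-9*n^2 + 41*n - 36) + 4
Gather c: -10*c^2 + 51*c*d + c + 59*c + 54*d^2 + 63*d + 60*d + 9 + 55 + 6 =-10*c^2 + c*(51*d + 60) + 54*d^2 + 123*d + 70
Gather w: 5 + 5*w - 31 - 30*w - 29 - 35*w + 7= -60*w - 48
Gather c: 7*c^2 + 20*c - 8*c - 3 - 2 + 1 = 7*c^2 + 12*c - 4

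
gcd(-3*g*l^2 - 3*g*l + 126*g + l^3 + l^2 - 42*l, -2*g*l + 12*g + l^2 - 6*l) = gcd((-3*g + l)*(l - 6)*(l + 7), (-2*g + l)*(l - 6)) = l - 6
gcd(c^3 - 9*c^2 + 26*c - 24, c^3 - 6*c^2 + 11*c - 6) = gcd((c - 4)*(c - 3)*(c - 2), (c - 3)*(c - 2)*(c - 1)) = c^2 - 5*c + 6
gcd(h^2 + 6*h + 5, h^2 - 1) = h + 1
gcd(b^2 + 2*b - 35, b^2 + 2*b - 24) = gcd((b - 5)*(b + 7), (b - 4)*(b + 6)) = 1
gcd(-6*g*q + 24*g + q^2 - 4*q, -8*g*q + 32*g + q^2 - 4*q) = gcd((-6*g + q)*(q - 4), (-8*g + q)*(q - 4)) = q - 4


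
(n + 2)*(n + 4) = n^2 + 6*n + 8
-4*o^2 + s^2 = (-2*o + s)*(2*o + s)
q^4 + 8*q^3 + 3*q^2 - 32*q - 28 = (q - 2)*(q + 1)*(q + 2)*(q + 7)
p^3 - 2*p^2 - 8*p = p*(p - 4)*(p + 2)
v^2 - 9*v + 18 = (v - 6)*(v - 3)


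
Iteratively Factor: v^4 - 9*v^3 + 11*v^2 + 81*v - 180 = (v - 4)*(v^3 - 5*v^2 - 9*v + 45) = (v - 4)*(v + 3)*(v^2 - 8*v + 15) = (v - 5)*(v - 4)*(v + 3)*(v - 3)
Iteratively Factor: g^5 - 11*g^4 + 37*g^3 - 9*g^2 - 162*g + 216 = (g - 3)*(g^4 - 8*g^3 + 13*g^2 + 30*g - 72) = (g - 4)*(g - 3)*(g^3 - 4*g^2 - 3*g + 18) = (g - 4)*(g - 3)^2*(g^2 - g - 6) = (g - 4)*(g - 3)^2*(g + 2)*(g - 3)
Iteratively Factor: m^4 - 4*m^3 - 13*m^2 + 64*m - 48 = (m - 3)*(m^3 - m^2 - 16*m + 16) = (m - 3)*(m - 1)*(m^2 - 16) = (m - 3)*(m - 1)*(m + 4)*(m - 4)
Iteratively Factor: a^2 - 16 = (a + 4)*(a - 4)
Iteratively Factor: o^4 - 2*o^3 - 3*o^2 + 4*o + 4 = (o + 1)*(o^3 - 3*o^2 + 4) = (o + 1)^2*(o^2 - 4*o + 4) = (o - 2)*(o + 1)^2*(o - 2)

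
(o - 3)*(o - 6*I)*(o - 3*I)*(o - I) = o^4 - 3*o^3 - 10*I*o^3 - 27*o^2 + 30*I*o^2 + 81*o + 18*I*o - 54*I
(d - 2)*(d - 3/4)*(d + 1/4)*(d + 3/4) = d^4 - 7*d^3/4 - 17*d^2/16 + 63*d/64 + 9/32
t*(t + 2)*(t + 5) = t^3 + 7*t^2 + 10*t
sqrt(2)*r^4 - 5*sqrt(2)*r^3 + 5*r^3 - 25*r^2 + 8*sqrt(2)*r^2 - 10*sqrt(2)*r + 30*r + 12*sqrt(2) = (r - 3)*(r - 2)*(r + 2*sqrt(2))*(sqrt(2)*r + 1)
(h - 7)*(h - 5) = h^2 - 12*h + 35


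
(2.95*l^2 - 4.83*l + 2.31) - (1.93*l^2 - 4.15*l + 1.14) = 1.02*l^2 - 0.68*l + 1.17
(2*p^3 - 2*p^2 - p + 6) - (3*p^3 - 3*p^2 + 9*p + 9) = -p^3 + p^2 - 10*p - 3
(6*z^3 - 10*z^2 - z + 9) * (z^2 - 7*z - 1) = 6*z^5 - 52*z^4 + 63*z^3 + 26*z^2 - 62*z - 9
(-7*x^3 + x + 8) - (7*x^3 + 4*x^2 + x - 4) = -14*x^3 - 4*x^2 + 12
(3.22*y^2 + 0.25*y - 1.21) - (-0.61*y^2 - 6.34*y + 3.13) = 3.83*y^2 + 6.59*y - 4.34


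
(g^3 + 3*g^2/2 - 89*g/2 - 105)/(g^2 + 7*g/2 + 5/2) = (g^2 - g - 42)/(g + 1)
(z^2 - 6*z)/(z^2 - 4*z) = (z - 6)/(z - 4)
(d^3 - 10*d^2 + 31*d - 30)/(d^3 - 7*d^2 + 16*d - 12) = (d - 5)/(d - 2)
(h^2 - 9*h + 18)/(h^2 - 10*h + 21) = (h - 6)/(h - 7)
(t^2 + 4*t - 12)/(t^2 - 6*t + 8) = (t + 6)/(t - 4)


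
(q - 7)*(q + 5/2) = q^2 - 9*q/2 - 35/2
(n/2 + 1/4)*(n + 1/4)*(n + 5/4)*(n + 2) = n^4/2 + 2*n^3 + 81*n^2/32 + 73*n/64 + 5/32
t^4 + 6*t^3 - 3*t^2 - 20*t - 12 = (t - 2)*(t + 1)^2*(t + 6)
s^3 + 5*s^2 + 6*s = s*(s + 2)*(s + 3)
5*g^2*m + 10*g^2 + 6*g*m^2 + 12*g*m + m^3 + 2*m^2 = (g + m)*(5*g + m)*(m + 2)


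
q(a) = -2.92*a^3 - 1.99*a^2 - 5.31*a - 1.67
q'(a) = -8.76*a^2 - 3.98*a - 5.31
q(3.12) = -126.29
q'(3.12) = -103.00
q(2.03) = -45.08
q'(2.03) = -49.49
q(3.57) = -178.85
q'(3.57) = -131.16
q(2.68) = -86.40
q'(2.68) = -78.89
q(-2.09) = 27.39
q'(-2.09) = -35.26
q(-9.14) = 2110.19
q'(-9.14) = -700.74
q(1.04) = -12.63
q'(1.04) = -18.92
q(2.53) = -75.13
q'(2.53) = -71.45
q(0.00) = -1.67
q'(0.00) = -5.31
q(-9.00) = 2013.61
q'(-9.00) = -679.05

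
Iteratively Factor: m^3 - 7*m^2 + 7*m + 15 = (m - 3)*(m^2 - 4*m - 5) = (m - 3)*(m + 1)*(m - 5)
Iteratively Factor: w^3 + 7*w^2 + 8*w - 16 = (w - 1)*(w^2 + 8*w + 16) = (w - 1)*(w + 4)*(w + 4)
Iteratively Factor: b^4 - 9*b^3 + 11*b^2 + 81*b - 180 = (b - 4)*(b^3 - 5*b^2 - 9*b + 45) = (b - 4)*(b - 3)*(b^2 - 2*b - 15) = (b - 4)*(b - 3)*(b + 3)*(b - 5)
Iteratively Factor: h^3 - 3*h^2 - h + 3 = (h + 1)*(h^2 - 4*h + 3) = (h - 3)*(h + 1)*(h - 1)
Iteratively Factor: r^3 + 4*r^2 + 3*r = (r)*(r^2 + 4*r + 3) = r*(r + 1)*(r + 3)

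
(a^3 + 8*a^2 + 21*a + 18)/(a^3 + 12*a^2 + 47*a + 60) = (a^2 + 5*a + 6)/(a^2 + 9*a + 20)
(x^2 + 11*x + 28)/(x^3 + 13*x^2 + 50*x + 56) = 1/(x + 2)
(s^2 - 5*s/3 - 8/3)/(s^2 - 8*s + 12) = (3*s^2 - 5*s - 8)/(3*(s^2 - 8*s + 12))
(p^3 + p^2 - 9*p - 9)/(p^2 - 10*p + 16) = (p^3 + p^2 - 9*p - 9)/(p^2 - 10*p + 16)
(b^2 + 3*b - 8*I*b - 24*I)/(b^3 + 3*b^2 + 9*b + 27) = (b - 8*I)/(b^2 + 9)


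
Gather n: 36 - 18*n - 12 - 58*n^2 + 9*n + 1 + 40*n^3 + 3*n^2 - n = 40*n^3 - 55*n^2 - 10*n + 25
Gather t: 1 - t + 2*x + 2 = -t + 2*x + 3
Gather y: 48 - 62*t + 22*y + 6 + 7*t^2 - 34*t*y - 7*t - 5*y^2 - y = 7*t^2 - 69*t - 5*y^2 + y*(21 - 34*t) + 54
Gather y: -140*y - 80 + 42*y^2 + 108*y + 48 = 42*y^2 - 32*y - 32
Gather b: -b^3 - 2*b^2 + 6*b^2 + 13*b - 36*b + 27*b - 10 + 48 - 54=-b^3 + 4*b^2 + 4*b - 16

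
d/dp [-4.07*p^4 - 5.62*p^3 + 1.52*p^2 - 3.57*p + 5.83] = -16.28*p^3 - 16.86*p^2 + 3.04*p - 3.57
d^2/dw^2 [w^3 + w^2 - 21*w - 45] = 6*w + 2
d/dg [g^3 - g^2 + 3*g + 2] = 3*g^2 - 2*g + 3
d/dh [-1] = 0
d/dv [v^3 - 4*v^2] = v*(3*v - 8)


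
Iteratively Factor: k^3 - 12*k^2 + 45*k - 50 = (k - 2)*(k^2 - 10*k + 25) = (k - 5)*(k - 2)*(k - 5)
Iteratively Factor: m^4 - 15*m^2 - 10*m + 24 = (m - 4)*(m^3 + 4*m^2 + m - 6) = (m - 4)*(m - 1)*(m^2 + 5*m + 6) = (m - 4)*(m - 1)*(m + 2)*(m + 3)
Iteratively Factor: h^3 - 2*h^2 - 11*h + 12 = (h - 4)*(h^2 + 2*h - 3) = (h - 4)*(h + 3)*(h - 1)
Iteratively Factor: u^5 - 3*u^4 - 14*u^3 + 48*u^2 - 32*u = (u - 1)*(u^4 - 2*u^3 - 16*u^2 + 32*u) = (u - 1)*(u + 4)*(u^3 - 6*u^2 + 8*u) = (u - 2)*(u - 1)*(u + 4)*(u^2 - 4*u) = (u - 4)*(u - 2)*(u - 1)*(u + 4)*(u)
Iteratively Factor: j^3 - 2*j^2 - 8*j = (j)*(j^2 - 2*j - 8) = j*(j - 4)*(j + 2)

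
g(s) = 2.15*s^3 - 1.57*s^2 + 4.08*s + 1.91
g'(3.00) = 52.71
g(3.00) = 58.07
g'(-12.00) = 970.56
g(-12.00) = -3988.33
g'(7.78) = 370.06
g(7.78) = 951.08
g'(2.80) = 45.86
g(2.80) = 48.22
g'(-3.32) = 85.60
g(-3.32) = -107.62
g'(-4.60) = 155.01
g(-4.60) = -259.35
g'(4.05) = 97.16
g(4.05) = 135.51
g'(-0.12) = 4.55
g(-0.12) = 1.39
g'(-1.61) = 25.85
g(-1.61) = -17.70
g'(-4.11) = 125.94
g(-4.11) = -190.65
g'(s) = 6.45*s^2 - 3.14*s + 4.08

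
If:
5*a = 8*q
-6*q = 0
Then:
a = 0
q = 0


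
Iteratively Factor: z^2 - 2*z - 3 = (z - 3)*(z + 1)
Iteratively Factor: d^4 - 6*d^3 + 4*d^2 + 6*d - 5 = (d + 1)*(d^3 - 7*d^2 + 11*d - 5) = (d - 5)*(d + 1)*(d^2 - 2*d + 1) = (d - 5)*(d - 1)*(d + 1)*(d - 1)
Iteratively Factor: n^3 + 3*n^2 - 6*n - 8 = (n + 1)*(n^2 + 2*n - 8) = (n - 2)*(n + 1)*(n + 4)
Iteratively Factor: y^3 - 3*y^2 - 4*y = (y)*(y^2 - 3*y - 4) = y*(y - 4)*(y + 1)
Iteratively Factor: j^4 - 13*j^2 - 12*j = (j + 1)*(j^3 - j^2 - 12*j) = (j + 1)*(j + 3)*(j^2 - 4*j) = (j - 4)*(j + 1)*(j + 3)*(j)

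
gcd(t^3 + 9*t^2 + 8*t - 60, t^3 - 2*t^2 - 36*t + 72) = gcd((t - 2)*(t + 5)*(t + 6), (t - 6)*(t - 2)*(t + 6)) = t^2 + 4*t - 12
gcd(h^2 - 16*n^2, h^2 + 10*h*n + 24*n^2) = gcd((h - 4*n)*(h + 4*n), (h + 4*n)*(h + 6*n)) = h + 4*n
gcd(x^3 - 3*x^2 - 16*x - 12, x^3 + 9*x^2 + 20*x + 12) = x^2 + 3*x + 2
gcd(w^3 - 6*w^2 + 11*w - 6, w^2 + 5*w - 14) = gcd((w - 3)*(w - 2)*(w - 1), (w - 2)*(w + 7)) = w - 2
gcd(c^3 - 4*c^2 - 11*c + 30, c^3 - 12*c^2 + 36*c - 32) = c - 2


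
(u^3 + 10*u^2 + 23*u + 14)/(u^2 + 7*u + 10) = (u^2 + 8*u + 7)/(u + 5)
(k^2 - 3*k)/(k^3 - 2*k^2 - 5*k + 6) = k/(k^2 + k - 2)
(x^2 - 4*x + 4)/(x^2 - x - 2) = (x - 2)/(x + 1)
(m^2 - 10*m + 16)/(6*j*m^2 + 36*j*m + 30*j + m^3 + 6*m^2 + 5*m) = (m^2 - 10*m + 16)/(6*j*m^2 + 36*j*m + 30*j + m^3 + 6*m^2 + 5*m)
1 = 1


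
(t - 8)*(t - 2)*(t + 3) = t^3 - 7*t^2 - 14*t + 48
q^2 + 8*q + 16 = (q + 4)^2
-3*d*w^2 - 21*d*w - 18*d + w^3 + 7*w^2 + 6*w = (-3*d + w)*(w + 1)*(w + 6)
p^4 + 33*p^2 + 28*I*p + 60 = (p - 6*I)*(p - I)*(p + 2*I)*(p + 5*I)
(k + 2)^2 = k^2 + 4*k + 4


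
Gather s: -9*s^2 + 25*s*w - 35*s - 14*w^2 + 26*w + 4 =-9*s^2 + s*(25*w - 35) - 14*w^2 + 26*w + 4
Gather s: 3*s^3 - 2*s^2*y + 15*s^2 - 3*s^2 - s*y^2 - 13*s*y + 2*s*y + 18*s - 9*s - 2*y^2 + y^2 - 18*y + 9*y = 3*s^3 + s^2*(12 - 2*y) + s*(-y^2 - 11*y + 9) - y^2 - 9*y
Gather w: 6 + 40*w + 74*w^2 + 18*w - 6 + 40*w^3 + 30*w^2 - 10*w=40*w^3 + 104*w^2 + 48*w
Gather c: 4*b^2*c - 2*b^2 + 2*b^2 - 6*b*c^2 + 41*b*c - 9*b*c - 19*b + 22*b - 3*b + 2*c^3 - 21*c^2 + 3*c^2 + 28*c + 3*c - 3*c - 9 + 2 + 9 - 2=2*c^3 + c^2*(-6*b - 18) + c*(4*b^2 + 32*b + 28)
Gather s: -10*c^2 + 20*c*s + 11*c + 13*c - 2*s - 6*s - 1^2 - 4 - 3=-10*c^2 + 24*c + s*(20*c - 8) - 8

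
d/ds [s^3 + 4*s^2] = s*(3*s + 8)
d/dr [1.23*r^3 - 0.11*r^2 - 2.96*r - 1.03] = 3.69*r^2 - 0.22*r - 2.96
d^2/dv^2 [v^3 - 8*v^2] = 6*v - 16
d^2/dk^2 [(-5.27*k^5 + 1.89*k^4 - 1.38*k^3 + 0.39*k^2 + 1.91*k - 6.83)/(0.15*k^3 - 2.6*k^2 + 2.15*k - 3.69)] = (-0.23715*k^9 + 12.3318*k^8 - 223.94865*k^7 + 506.29148*k^6 - 1256.5995*k^5 + 1399.26735*k^4 - 1586.73188*k^3 + 74.497938*k^2 - 16.292778*k + 108.837218)/(0.003375*k^9 - 0.1755*k^8 + 3.187125*k^7 - 22.856075*k^6 + 54.316725*k^5 - 118.02885*k^4 + 139.82822*k^3 - 157.376655*k^2 + 87.823845*k - 50.243409)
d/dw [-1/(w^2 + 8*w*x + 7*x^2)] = 2*(w + 4*x)/(w^2 + 8*w*x + 7*x^2)^2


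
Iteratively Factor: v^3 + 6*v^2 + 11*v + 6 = (v + 2)*(v^2 + 4*v + 3) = (v + 2)*(v + 3)*(v + 1)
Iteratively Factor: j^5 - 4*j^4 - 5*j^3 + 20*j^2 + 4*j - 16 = (j - 4)*(j^4 - 5*j^2 + 4) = (j - 4)*(j + 2)*(j^3 - 2*j^2 - j + 2) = (j - 4)*(j + 1)*(j + 2)*(j^2 - 3*j + 2) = (j - 4)*(j - 1)*(j + 1)*(j + 2)*(j - 2)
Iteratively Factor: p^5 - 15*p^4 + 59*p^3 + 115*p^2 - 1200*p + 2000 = (p - 4)*(p^4 - 11*p^3 + 15*p^2 + 175*p - 500) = (p - 5)*(p - 4)*(p^3 - 6*p^2 - 15*p + 100) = (p - 5)*(p - 4)*(p + 4)*(p^2 - 10*p + 25) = (p - 5)^2*(p - 4)*(p + 4)*(p - 5)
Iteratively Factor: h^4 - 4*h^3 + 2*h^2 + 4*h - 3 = (h - 1)*(h^3 - 3*h^2 - h + 3) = (h - 3)*(h - 1)*(h^2 - 1) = (h - 3)*(h - 1)^2*(h + 1)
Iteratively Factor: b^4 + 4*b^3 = (b + 4)*(b^3) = b*(b + 4)*(b^2) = b^2*(b + 4)*(b)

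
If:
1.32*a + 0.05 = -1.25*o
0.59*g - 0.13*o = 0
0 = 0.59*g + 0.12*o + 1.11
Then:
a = 4.17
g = -0.98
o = -4.44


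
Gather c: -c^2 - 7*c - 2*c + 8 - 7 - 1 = -c^2 - 9*c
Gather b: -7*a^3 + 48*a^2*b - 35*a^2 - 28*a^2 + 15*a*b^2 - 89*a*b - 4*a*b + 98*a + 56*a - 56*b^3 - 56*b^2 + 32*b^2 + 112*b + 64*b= -7*a^3 - 63*a^2 + 154*a - 56*b^3 + b^2*(15*a - 24) + b*(48*a^2 - 93*a + 176)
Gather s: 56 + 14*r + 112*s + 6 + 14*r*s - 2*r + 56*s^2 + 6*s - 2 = 12*r + 56*s^2 + s*(14*r + 118) + 60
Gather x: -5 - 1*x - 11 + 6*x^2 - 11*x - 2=6*x^2 - 12*x - 18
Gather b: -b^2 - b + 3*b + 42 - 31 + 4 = -b^2 + 2*b + 15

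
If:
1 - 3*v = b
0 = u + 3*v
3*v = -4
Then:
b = 5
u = 4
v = -4/3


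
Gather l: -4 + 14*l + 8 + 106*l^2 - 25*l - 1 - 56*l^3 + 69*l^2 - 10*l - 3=-56*l^3 + 175*l^2 - 21*l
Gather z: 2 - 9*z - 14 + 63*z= 54*z - 12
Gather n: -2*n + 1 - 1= -2*n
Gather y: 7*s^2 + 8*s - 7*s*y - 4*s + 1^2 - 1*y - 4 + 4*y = 7*s^2 + 4*s + y*(3 - 7*s) - 3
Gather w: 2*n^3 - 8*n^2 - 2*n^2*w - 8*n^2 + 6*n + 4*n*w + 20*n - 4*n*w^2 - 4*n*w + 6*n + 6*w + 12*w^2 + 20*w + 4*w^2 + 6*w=2*n^3 - 16*n^2 + 32*n + w^2*(16 - 4*n) + w*(32 - 2*n^2)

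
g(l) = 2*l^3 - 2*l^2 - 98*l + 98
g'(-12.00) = 814.00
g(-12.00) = -2470.00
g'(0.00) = -98.00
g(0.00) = 98.00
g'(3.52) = -37.74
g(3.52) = -184.51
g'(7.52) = 211.22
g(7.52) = 98.46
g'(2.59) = -68.11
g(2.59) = -134.49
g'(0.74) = -97.67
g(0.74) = 25.20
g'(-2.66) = -44.91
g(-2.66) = 306.89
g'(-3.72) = -0.09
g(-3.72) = 331.93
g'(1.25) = -93.62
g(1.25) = -23.72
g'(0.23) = -98.60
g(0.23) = 75.38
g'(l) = 6*l^2 - 4*l - 98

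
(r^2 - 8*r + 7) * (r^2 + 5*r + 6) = r^4 - 3*r^3 - 27*r^2 - 13*r + 42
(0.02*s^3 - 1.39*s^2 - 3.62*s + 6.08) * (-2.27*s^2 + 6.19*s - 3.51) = -0.0454*s^5 + 3.2791*s^4 - 0.456900000000001*s^3 - 31.3305*s^2 + 50.3414*s - 21.3408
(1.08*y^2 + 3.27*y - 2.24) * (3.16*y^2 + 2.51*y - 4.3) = 3.4128*y^4 + 13.044*y^3 - 3.5147*y^2 - 19.6834*y + 9.632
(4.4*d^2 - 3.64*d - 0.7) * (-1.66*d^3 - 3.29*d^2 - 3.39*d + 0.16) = -7.304*d^5 - 8.4336*d^4 - 1.7784*d^3 + 15.3466*d^2 + 1.7906*d - 0.112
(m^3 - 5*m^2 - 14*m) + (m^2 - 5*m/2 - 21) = m^3 - 4*m^2 - 33*m/2 - 21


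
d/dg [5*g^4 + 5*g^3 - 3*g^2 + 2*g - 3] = 20*g^3 + 15*g^2 - 6*g + 2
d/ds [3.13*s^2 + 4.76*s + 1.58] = 6.26*s + 4.76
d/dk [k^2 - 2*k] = 2*k - 2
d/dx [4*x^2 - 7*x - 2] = 8*x - 7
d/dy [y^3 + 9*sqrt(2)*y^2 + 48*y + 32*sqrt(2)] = 3*y^2 + 18*sqrt(2)*y + 48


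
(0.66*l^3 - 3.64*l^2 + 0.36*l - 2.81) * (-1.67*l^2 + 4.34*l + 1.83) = -1.1022*l^5 + 8.9432*l^4 - 15.191*l^3 - 0.4061*l^2 - 11.5366*l - 5.1423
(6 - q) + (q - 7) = -1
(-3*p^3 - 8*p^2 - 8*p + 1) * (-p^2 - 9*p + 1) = 3*p^5 + 35*p^4 + 77*p^3 + 63*p^2 - 17*p + 1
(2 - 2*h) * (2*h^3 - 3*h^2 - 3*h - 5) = -4*h^4 + 10*h^3 + 4*h - 10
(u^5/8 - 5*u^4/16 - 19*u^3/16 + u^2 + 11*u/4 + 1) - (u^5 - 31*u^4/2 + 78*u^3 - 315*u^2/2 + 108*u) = -7*u^5/8 + 243*u^4/16 - 1267*u^3/16 + 317*u^2/2 - 421*u/4 + 1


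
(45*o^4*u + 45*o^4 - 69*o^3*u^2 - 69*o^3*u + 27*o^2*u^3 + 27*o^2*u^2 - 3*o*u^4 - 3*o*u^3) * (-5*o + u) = -225*o^5*u - 225*o^5 + 390*o^4*u^2 + 390*o^4*u - 204*o^3*u^3 - 204*o^3*u^2 + 42*o^2*u^4 + 42*o^2*u^3 - 3*o*u^5 - 3*o*u^4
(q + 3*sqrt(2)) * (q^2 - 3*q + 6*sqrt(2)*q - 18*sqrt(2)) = q^3 - 3*q^2 + 9*sqrt(2)*q^2 - 27*sqrt(2)*q + 36*q - 108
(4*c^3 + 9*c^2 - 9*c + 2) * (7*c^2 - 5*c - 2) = 28*c^5 + 43*c^4 - 116*c^3 + 41*c^2 + 8*c - 4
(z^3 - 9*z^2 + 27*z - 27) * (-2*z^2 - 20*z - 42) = -2*z^5 - 2*z^4 + 84*z^3 - 108*z^2 - 594*z + 1134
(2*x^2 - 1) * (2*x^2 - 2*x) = 4*x^4 - 4*x^3 - 2*x^2 + 2*x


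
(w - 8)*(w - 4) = w^2 - 12*w + 32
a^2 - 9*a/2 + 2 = (a - 4)*(a - 1/2)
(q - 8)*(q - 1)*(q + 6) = q^3 - 3*q^2 - 46*q + 48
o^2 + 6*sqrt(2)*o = o*(o + 6*sqrt(2))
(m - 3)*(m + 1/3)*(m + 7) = m^3 + 13*m^2/3 - 59*m/3 - 7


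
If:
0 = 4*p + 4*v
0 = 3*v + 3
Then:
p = 1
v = -1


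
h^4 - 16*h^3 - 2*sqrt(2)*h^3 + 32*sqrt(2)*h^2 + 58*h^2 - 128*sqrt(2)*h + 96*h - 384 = (h - 8)^2*(h - 3*sqrt(2))*(h + sqrt(2))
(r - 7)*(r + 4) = r^2 - 3*r - 28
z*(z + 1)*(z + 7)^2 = z^4 + 15*z^3 + 63*z^2 + 49*z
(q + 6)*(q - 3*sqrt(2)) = q^2 - 3*sqrt(2)*q + 6*q - 18*sqrt(2)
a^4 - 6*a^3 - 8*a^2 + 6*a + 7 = (a - 7)*(a - 1)*(a + 1)^2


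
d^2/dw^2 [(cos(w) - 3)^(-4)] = 4*(4*sin(w)^2 - 3*cos(w) + 1)/(cos(w) - 3)^6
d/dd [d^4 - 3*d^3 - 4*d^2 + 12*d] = 4*d^3 - 9*d^2 - 8*d + 12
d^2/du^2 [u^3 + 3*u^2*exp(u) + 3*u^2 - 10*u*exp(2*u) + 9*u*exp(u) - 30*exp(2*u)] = 3*u^2*exp(u) - 40*u*exp(2*u) + 21*u*exp(u) + 6*u - 160*exp(2*u) + 24*exp(u) + 6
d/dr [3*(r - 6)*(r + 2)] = 6*r - 12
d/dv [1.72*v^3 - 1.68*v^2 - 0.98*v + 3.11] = 5.16*v^2 - 3.36*v - 0.98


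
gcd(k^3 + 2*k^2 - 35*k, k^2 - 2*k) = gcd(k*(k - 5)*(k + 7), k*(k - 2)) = k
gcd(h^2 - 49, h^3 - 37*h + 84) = h + 7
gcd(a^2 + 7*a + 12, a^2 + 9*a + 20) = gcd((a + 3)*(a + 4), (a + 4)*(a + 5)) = a + 4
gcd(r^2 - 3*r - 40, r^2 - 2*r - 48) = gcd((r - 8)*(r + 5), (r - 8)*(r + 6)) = r - 8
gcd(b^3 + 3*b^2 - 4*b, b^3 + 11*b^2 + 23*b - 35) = b - 1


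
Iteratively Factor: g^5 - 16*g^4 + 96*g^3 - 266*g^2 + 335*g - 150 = (g - 2)*(g^4 - 14*g^3 + 68*g^2 - 130*g + 75) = (g - 2)*(g - 1)*(g^3 - 13*g^2 + 55*g - 75) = (g - 5)*(g - 2)*(g - 1)*(g^2 - 8*g + 15) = (g - 5)*(g - 3)*(g - 2)*(g - 1)*(g - 5)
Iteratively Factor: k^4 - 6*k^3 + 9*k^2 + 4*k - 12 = (k + 1)*(k^3 - 7*k^2 + 16*k - 12) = (k - 2)*(k + 1)*(k^2 - 5*k + 6) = (k - 3)*(k - 2)*(k + 1)*(k - 2)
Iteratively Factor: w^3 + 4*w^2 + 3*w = (w)*(w^2 + 4*w + 3) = w*(w + 3)*(w + 1)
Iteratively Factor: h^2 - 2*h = (h - 2)*(h)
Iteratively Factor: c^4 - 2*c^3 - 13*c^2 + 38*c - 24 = (c + 4)*(c^3 - 6*c^2 + 11*c - 6) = (c - 3)*(c + 4)*(c^2 - 3*c + 2) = (c - 3)*(c - 2)*(c + 4)*(c - 1)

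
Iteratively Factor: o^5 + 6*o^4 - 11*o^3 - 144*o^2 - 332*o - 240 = (o + 2)*(o^4 + 4*o^3 - 19*o^2 - 106*o - 120) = (o + 2)*(o + 3)*(o^3 + o^2 - 22*o - 40) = (o + 2)^2*(o + 3)*(o^2 - o - 20) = (o + 2)^2*(o + 3)*(o + 4)*(o - 5)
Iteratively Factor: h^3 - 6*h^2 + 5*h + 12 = (h - 3)*(h^2 - 3*h - 4) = (h - 3)*(h + 1)*(h - 4)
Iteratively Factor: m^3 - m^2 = (m - 1)*(m^2) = m*(m - 1)*(m)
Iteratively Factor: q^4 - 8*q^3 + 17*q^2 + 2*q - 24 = (q - 2)*(q^3 - 6*q^2 + 5*q + 12) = (q - 4)*(q - 2)*(q^2 - 2*q - 3) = (q - 4)*(q - 2)*(q + 1)*(q - 3)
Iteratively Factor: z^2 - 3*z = (z)*(z - 3)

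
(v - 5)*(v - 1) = v^2 - 6*v + 5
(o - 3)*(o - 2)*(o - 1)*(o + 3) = o^4 - 3*o^3 - 7*o^2 + 27*o - 18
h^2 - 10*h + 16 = (h - 8)*(h - 2)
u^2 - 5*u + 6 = (u - 3)*(u - 2)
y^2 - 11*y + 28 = (y - 7)*(y - 4)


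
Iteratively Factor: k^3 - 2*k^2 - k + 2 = (k + 1)*(k^2 - 3*k + 2) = (k - 1)*(k + 1)*(k - 2)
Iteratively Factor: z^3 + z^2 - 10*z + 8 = (z + 4)*(z^2 - 3*z + 2) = (z - 2)*(z + 4)*(z - 1)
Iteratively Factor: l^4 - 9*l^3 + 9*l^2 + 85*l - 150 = (l + 3)*(l^3 - 12*l^2 + 45*l - 50) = (l - 2)*(l + 3)*(l^2 - 10*l + 25) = (l - 5)*(l - 2)*(l + 3)*(l - 5)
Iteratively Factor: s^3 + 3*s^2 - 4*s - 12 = (s + 2)*(s^2 + s - 6) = (s - 2)*(s + 2)*(s + 3)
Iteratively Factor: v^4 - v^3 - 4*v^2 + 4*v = (v + 2)*(v^3 - 3*v^2 + 2*v) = (v - 2)*(v + 2)*(v^2 - v) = v*(v - 2)*(v + 2)*(v - 1)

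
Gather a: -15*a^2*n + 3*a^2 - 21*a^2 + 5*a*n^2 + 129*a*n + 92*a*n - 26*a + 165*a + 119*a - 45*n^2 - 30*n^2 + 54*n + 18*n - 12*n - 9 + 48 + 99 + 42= a^2*(-15*n - 18) + a*(5*n^2 + 221*n + 258) - 75*n^2 + 60*n + 180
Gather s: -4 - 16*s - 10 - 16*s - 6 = -32*s - 20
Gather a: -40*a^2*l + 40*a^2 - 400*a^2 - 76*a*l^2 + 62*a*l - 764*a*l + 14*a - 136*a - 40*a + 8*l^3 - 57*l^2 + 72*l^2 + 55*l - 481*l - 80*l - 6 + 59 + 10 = a^2*(-40*l - 360) + a*(-76*l^2 - 702*l - 162) + 8*l^3 + 15*l^2 - 506*l + 63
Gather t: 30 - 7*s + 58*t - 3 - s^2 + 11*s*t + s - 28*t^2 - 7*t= -s^2 - 6*s - 28*t^2 + t*(11*s + 51) + 27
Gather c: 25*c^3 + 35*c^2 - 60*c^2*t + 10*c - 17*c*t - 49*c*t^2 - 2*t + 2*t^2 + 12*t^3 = 25*c^3 + c^2*(35 - 60*t) + c*(-49*t^2 - 17*t + 10) + 12*t^3 + 2*t^2 - 2*t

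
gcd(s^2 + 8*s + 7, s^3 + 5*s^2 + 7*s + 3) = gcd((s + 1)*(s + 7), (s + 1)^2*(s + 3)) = s + 1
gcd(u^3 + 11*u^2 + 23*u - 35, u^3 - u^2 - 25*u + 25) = u^2 + 4*u - 5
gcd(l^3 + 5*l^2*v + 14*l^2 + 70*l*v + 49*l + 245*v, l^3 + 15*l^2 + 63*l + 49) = l^2 + 14*l + 49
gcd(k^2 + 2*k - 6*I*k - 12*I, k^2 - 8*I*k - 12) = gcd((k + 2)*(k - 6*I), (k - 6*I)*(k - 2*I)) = k - 6*I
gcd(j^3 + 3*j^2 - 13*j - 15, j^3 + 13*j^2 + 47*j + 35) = j^2 + 6*j + 5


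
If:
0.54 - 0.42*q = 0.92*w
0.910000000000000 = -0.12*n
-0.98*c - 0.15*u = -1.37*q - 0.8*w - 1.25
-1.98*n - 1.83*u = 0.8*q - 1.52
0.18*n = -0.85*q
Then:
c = 2.13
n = -7.58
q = 1.61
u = 8.33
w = -0.15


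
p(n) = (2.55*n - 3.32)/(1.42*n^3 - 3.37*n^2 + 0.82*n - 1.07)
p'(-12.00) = 0.00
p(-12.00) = 0.01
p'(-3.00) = 0.09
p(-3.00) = 0.15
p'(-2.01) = 0.25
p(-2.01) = 0.30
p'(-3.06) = 0.09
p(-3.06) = 0.15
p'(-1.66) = 0.40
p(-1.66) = 0.41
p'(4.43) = -0.08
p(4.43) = 0.13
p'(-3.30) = 0.07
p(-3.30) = 0.13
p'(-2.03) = 0.25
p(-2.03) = 0.30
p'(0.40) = -4.08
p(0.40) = 1.93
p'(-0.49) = 2.88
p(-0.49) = 1.87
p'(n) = (2.55*n - 3.32)*(-4.26*n^2 + 6.74*n - 0.82)/(1.42*n^3 - 3.37*n^2 + 0.82*n - 1.07)^2 + 2.55/(1.42*n^3 - 3.37*n^2 + 0.82*n - 1.07)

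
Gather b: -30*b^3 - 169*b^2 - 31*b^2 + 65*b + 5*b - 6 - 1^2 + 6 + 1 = -30*b^3 - 200*b^2 + 70*b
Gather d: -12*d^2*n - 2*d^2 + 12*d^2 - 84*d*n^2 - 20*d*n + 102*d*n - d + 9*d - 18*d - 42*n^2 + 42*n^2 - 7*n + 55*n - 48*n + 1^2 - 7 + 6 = d^2*(10 - 12*n) + d*(-84*n^2 + 82*n - 10)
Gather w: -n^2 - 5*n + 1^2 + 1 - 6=-n^2 - 5*n - 4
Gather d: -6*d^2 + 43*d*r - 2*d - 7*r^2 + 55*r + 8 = -6*d^2 + d*(43*r - 2) - 7*r^2 + 55*r + 8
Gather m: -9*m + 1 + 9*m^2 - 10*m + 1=9*m^2 - 19*m + 2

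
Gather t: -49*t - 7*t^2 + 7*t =-7*t^2 - 42*t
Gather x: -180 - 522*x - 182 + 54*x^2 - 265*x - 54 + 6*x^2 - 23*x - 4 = 60*x^2 - 810*x - 420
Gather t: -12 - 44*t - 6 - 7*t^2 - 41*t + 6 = -7*t^2 - 85*t - 12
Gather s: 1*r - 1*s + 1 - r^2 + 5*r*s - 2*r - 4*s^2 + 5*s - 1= -r^2 - r - 4*s^2 + s*(5*r + 4)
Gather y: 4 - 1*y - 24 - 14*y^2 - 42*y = -14*y^2 - 43*y - 20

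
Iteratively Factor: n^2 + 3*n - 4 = (n + 4)*(n - 1)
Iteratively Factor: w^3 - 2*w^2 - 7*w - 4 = (w + 1)*(w^2 - 3*w - 4) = (w - 4)*(w + 1)*(w + 1)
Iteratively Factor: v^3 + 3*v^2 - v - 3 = (v + 3)*(v^2 - 1) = (v - 1)*(v + 3)*(v + 1)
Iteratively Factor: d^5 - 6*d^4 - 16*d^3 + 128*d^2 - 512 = (d + 2)*(d^4 - 8*d^3 + 128*d - 256) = (d - 4)*(d + 2)*(d^3 - 4*d^2 - 16*d + 64) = (d - 4)*(d + 2)*(d + 4)*(d^2 - 8*d + 16) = (d - 4)^2*(d + 2)*(d + 4)*(d - 4)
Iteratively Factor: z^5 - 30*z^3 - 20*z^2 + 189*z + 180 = (z + 3)*(z^4 - 3*z^3 - 21*z^2 + 43*z + 60) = (z + 1)*(z + 3)*(z^3 - 4*z^2 - 17*z + 60) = (z + 1)*(z + 3)*(z + 4)*(z^2 - 8*z + 15) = (z - 3)*(z + 1)*(z + 3)*(z + 4)*(z - 5)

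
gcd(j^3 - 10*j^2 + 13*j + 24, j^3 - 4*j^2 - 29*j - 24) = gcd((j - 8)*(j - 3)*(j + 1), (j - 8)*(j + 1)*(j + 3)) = j^2 - 7*j - 8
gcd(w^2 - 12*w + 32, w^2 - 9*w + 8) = w - 8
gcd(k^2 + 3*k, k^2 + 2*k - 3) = k + 3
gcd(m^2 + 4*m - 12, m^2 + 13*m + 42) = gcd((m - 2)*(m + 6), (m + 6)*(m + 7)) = m + 6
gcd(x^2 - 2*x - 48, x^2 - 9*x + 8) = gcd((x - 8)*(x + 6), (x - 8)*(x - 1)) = x - 8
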